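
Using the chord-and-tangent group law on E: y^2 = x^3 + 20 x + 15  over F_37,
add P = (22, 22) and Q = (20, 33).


P != Q, so use the chord formula.
s = (y2 - y1) / (x2 - x1) = (11) / (35) mod 37 = 13
x3 = s^2 - x1 - x2 mod 37 = 13^2 - 22 - 20 = 16
y3 = s (x1 - x3) - y1 mod 37 = 13 * (22 - 16) - 22 = 19

P + Q = (16, 19)


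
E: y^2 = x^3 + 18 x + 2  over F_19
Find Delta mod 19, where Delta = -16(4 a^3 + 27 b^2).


4 a^3 + 27 b^2 = 4*18^3 + 27*2^2 = 23328 + 108 = 23436
Delta = -16 * (23436) = -374976
Delta mod 19 = 8

Delta = 8 (mod 19)


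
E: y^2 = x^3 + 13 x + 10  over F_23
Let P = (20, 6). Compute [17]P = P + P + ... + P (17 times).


k = 17 = 10001_2 (binary, LSB first: 10001)
Double-and-add from P = (20, 6):
  bit 0 = 1: acc = O + (20, 6) = (20, 6)
  bit 1 = 0: acc unchanged = (20, 6)
  bit 2 = 0: acc unchanged = (20, 6)
  bit 3 = 0: acc unchanged = (20, 6)
  bit 4 = 1: acc = (20, 6) + (18, 2) = (12, 10)

17P = (12, 10)


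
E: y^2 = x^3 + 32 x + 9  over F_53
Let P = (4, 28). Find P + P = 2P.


Doubling: s = (3 x1^2 + a) / (2 y1)
s = (3*4^2 + 32) / (2*28) mod 53 = 9
x3 = s^2 - 2 x1 mod 53 = 9^2 - 2*4 = 20
y3 = s (x1 - x3) - y1 mod 53 = 9 * (4 - 20) - 28 = 40

2P = (20, 40)


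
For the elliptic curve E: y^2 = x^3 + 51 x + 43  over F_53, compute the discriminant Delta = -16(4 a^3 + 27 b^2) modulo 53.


4 a^3 + 27 b^2 = 4*51^3 + 27*43^2 = 530604 + 49923 = 580527
Delta = -16 * (580527) = -9288432
Delta mod 53 = 30

Delta = 30 (mod 53)


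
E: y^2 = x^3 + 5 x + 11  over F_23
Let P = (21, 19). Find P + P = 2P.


Doubling: s = (3 x1^2 + a) / (2 y1)
s = (3*21^2 + 5) / (2*19) mod 23 = 18
x3 = s^2 - 2 x1 mod 23 = 18^2 - 2*21 = 6
y3 = s (x1 - x3) - y1 mod 23 = 18 * (21 - 6) - 19 = 21

2P = (6, 21)


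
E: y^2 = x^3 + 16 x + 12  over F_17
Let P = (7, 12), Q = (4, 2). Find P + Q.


P != Q, so use the chord formula.
s = (y2 - y1) / (x2 - x1) = (7) / (14) mod 17 = 9
x3 = s^2 - x1 - x2 mod 17 = 9^2 - 7 - 4 = 2
y3 = s (x1 - x3) - y1 mod 17 = 9 * (7 - 2) - 12 = 16

P + Q = (2, 16)


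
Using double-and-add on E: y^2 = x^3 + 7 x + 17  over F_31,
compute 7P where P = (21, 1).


k = 7 = 111_2 (binary, LSB first: 111)
Double-and-add from P = (21, 1):
  bit 0 = 1: acc = O + (21, 1) = (21, 1)
  bit 1 = 1: acc = (21, 1) + (30, 28) = (20, 2)
  bit 2 = 1: acc = (20, 2) + (22, 0) = (21, 30)

7P = (21, 30)


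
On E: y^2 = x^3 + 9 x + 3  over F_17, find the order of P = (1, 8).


Compute successive multiples of P until we hit O:
  1P = (1, 8)
  2P = (6, 1)
  3P = (14, 0)
  4P = (6, 16)
  5P = (1, 9)
  6P = O

ord(P) = 6


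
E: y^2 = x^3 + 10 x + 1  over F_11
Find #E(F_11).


For each x in F_11, count y with y^2 = x^3 + 10 x + 1 mod 11:
  x = 0: RHS = 1, y in [1, 10]  -> 2 point(s)
  x = 1: RHS = 1, y in [1, 10]  -> 2 point(s)
  x = 3: RHS = 3, y in [5, 6]  -> 2 point(s)
  x = 5: RHS = 0, y in [0]  -> 1 point(s)
  x = 10: RHS = 1, y in [1, 10]  -> 2 point(s)
Affine points: 9. Add the point at infinity: total = 10.

#E(F_11) = 10


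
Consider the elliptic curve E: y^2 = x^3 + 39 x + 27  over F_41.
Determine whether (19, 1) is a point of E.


Check whether y^2 = x^3 + 39 x + 27 (mod 41) for (x, y) = (19, 1).
LHS: y^2 = 1^2 mod 41 = 1
RHS: x^3 + 39 x + 27 = 19^3 + 39*19 + 27 mod 41 = 1
LHS = RHS

Yes, on the curve


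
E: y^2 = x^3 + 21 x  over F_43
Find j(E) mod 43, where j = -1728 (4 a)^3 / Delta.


Delta = -16(4 a^3 + 27 b^2) mod 43 = 8
-1728 * (4 a)^3 = -1728 * (4*21)^3 mod 43 = 21
j = 21 * 8^(-1) mod 43 = 8

j = 8 (mod 43)


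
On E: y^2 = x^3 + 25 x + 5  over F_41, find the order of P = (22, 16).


Compute successive multiples of P until we hit O:
  1P = (22, 16)
  2P = (37, 13)
  3P = (5, 38)
  4P = (10, 36)
  5P = (30, 11)
  6P = (40, 26)
  7P = (36, 40)
  8P = (1, 20)
  ... (continuing to 48P)
  48P = O

ord(P) = 48


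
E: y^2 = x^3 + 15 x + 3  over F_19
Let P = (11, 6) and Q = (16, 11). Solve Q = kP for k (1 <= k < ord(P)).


Enumerate multiples of P until we hit Q = (16, 11):
  1P = (11, 6)
  2P = (6, 9)
  3P = (13, 18)
  4P = (12, 7)
  5P = (16, 8)
  6P = (18, 14)
  7P = (1, 0)
  8P = (18, 5)
  9P = (16, 11)
Match found at i = 9.

k = 9


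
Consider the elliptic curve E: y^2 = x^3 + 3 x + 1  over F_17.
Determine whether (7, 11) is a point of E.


Check whether y^2 = x^3 + 3 x + 1 (mod 17) for (x, y) = (7, 11).
LHS: y^2 = 11^2 mod 17 = 2
RHS: x^3 + 3 x + 1 = 7^3 + 3*7 + 1 mod 17 = 8
LHS != RHS

No, not on the curve


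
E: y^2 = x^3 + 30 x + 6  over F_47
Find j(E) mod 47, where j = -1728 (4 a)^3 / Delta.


Delta = -16(4 a^3 + 27 b^2) mod 47 = 7
-1728 * (4 a)^3 = -1728 * (4*30)^3 mod 47 = 25
j = 25 * 7^(-1) mod 47 = 17

j = 17 (mod 47)


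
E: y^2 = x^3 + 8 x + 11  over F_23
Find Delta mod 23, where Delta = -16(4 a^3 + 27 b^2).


4 a^3 + 27 b^2 = 4*8^3 + 27*11^2 = 2048 + 3267 = 5315
Delta = -16 * (5315) = -85040
Delta mod 23 = 14

Delta = 14 (mod 23)


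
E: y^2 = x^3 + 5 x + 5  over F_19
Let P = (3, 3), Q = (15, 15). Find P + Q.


P != Q, so use the chord formula.
s = (y2 - y1) / (x2 - x1) = (12) / (12) mod 19 = 1
x3 = s^2 - x1 - x2 mod 19 = 1^2 - 3 - 15 = 2
y3 = s (x1 - x3) - y1 mod 19 = 1 * (3 - 2) - 3 = 17

P + Q = (2, 17)


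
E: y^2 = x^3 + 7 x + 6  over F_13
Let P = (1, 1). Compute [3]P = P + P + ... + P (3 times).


k = 3 = 11_2 (binary, LSB first: 11)
Double-and-add from P = (1, 1):
  bit 0 = 1: acc = O + (1, 1) = (1, 1)
  bit 1 = 1: acc = (1, 1) + (10, 6) = (6, 2)

3P = (6, 2)


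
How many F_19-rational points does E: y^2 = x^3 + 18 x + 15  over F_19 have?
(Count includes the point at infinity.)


For each x in F_19, count y with y^2 = x^3 + 18 x + 15 mod 19:
  x = 3: RHS = 1, y in [1, 18]  -> 2 point(s)
  x = 6: RHS = 16, y in [4, 15]  -> 2 point(s)
  x = 7: RHS = 9, y in [3, 16]  -> 2 point(s)
  x = 8: RHS = 6, y in [5, 14]  -> 2 point(s)
  x = 10: RHS = 17, y in [6, 13]  -> 2 point(s)
  x = 11: RHS = 5, y in [9, 10]  -> 2 point(s)
  x = 14: RHS = 9, y in [3, 16]  -> 2 point(s)
  x = 17: RHS = 9, y in [3, 16]  -> 2 point(s)
Affine points: 16. Add the point at infinity: total = 17.

#E(F_19) = 17


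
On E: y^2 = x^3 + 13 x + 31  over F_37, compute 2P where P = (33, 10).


Doubling: s = (3 x1^2 + a) / (2 y1)
s = (3*33^2 + 13) / (2*10) mod 37 = 16
x3 = s^2 - 2 x1 mod 37 = 16^2 - 2*33 = 5
y3 = s (x1 - x3) - y1 mod 37 = 16 * (33 - 5) - 10 = 31

2P = (5, 31)


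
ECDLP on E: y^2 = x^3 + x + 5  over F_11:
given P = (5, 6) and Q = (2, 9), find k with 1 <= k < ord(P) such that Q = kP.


Enumerate multiples of P until we hit Q = (2, 9):
  1P = (5, 6)
  2P = (2, 2)
  3P = (7, 6)
  4P = (10, 5)
  5P = (0, 4)
  6P = (0, 7)
  7P = (10, 6)
  8P = (7, 5)
  9P = (2, 9)
Match found at i = 9.

k = 9


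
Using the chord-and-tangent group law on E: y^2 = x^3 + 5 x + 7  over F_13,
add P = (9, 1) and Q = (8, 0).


P != Q, so use the chord formula.
s = (y2 - y1) / (x2 - x1) = (12) / (12) mod 13 = 1
x3 = s^2 - x1 - x2 mod 13 = 1^2 - 9 - 8 = 10
y3 = s (x1 - x3) - y1 mod 13 = 1 * (9 - 10) - 1 = 11

P + Q = (10, 11)


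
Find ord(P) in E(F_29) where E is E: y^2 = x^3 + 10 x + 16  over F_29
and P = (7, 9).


Compute successive multiples of P until we hit O:
  1P = (7, 9)
  2P = (9, 9)
  3P = (13, 20)
  4P = (18, 24)
  5P = (20, 26)
  6P = (8, 12)
  7P = (23, 1)
  8P = (21, 27)
  ... (continuing to 17P)
  17P = O

ord(P) = 17


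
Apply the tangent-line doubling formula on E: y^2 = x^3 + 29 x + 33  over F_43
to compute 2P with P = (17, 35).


Doubling: s = (3 x1^2 + a) / (2 y1)
s = (3*17^2 + 29) / (2*35) mod 43 = 30
x3 = s^2 - 2 x1 mod 43 = 30^2 - 2*17 = 6
y3 = s (x1 - x3) - y1 mod 43 = 30 * (17 - 6) - 35 = 37

2P = (6, 37)


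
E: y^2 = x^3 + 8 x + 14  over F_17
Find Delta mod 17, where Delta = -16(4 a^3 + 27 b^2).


4 a^3 + 27 b^2 = 4*8^3 + 27*14^2 = 2048 + 5292 = 7340
Delta = -16 * (7340) = -117440
Delta mod 17 = 13

Delta = 13 (mod 17)


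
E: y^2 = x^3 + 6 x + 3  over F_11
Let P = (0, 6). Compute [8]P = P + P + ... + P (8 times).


k = 8 = 1000_2 (binary, LSB first: 0001)
Double-and-add from P = (0, 6):
  bit 0 = 0: acc unchanged = O
  bit 1 = 0: acc unchanged = O
  bit 2 = 0: acc unchanged = O
  bit 3 = 1: acc = O + (2, 1) = (2, 1)

8P = (2, 1)


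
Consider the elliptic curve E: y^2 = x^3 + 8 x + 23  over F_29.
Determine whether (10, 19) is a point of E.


Check whether y^2 = x^3 + 8 x + 23 (mod 29) for (x, y) = (10, 19).
LHS: y^2 = 19^2 mod 29 = 13
RHS: x^3 + 8 x + 23 = 10^3 + 8*10 + 23 mod 29 = 1
LHS != RHS

No, not on the curve


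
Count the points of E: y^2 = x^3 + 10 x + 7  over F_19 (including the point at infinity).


For each x in F_19, count y with y^2 = x^3 + 10 x + 7 mod 19:
  x = 0: RHS = 7, y in [8, 11]  -> 2 point(s)
  x = 2: RHS = 16, y in [4, 15]  -> 2 point(s)
  x = 3: RHS = 7, y in [8, 11]  -> 2 point(s)
  x = 4: RHS = 16, y in [4, 15]  -> 2 point(s)
  x = 5: RHS = 11, y in [7, 12]  -> 2 point(s)
  x = 6: RHS = 17, y in [6, 13]  -> 2 point(s)
  x = 9: RHS = 9, y in [3, 16]  -> 2 point(s)
  x = 10: RHS = 5, y in [9, 10]  -> 2 point(s)
  x = 11: RHS = 4, y in [2, 17]  -> 2 point(s)
  x = 13: RHS = 16, y in [4, 15]  -> 2 point(s)
  x = 15: RHS = 17, y in [6, 13]  -> 2 point(s)
  x = 16: RHS = 7, y in [8, 11]  -> 2 point(s)
  x = 17: RHS = 17, y in [6, 13]  -> 2 point(s)
Affine points: 26. Add the point at infinity: total = 27.

#E(F_19) = 27


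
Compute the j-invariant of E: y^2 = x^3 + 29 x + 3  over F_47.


Delta = -16(4 a^3 + 27 b^2) mod 47 = 34
-1728 * (4 a)^3 = -1728 * (4*29)^3 mod 47 = 4
j = 4 * 34^(-1) mod 47 = 25

j = 25 (mod 47)


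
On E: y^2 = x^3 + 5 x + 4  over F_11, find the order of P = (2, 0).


Compute successive multiples of P until we hit O:
  1P = (2, 0)
  2P = O

ord(P) = 2


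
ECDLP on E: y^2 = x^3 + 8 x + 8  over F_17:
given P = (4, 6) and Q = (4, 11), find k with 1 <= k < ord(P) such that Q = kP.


Enumerate multiples of P until we hit Q = (4, 11):
  1P = (4, 6)
  2P = (10, 0)
  3P = (4, 11)
Match found at i = 3.

k = 3


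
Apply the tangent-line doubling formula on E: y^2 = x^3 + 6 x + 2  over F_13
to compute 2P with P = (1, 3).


Doubling: s = (3 x1^2 + a) / (2 y1)
s = (3*1^2 + 6) / (2*3) mod 13 = 8
x3 = s^2 - 2 x1 mod 13 = 8^2 - 2*1 = 10
y3 = s (x1 - x3) - y1 mod 13 = 8 * (1 - 10) - 3 = 3

2P = (10, 3)


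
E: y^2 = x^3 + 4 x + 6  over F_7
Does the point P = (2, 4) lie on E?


Check whether y^2 = x^3 + 4 x + 6 (mod 7) for (x, y) = (2, 4).
LHS: y^2 = 4^2 mod 7 = 2
RHS: x^3 + 4 x + 6 = 2^3 + 4*2 + 6 mod 7 = 1
LHS != RHS

No, not on the curve


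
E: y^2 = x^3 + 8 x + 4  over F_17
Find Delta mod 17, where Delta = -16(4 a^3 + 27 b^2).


4 a^3 + 27 b^2 = 4*8^3 + 27*4^2 = 2048 + 432 = 2480
Delta = -16 * (2480) = -39680
Delta mod 17 = 15

Delta = 15 (mod 17)


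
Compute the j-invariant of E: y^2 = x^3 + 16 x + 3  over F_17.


Delta = -16(4 a^3 + 27 b^2) mod 17 = 1
-1728 * (4 a)^3 = -1728 * (4*16)^3 mod 17 = 7
j = 7 * 1^(-1) mod 17 = 7

j = 7 (mod 17)


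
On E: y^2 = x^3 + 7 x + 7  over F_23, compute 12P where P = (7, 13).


k = 12 = 1100_2 (binary, LSB first: 0011)
Double-and-add from P = (7, 13):
  bit 0 = 0: acc unchanged = O
  bit 1 = 0: acc unchanged = O
  bit 2 = 1: acc = O + (12, 5) = (12, 5)
  bit 3 = 1: acc = (12, 5) + (11, 9) = (16, 11)

12P = (16, 11)


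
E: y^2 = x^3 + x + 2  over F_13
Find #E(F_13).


For each x in F_13, count y with y^2 = x^3 + 1 x + 2 mod 13:
  x = 1: RHS = 4, y in [2, 11]  -> 2 point(s)
  x = 2: RHS = 12, y in [5, 8]  -> 2 point(s)
  x = 6: RHS = 3, y in [4, 9]  -> 2 point(s)
  x = 7: RHS = 1, y in [1, 12]  -> 2 point(s)
  x = 9: RHS = 12, y in [5, 8]  -> 2 point(s)
  x = 12: RHS = 0, y in [0]  -> 1 point(s)
Affine points: 11. Add the point at infinity: total = 12.

#E(F_13) = 12


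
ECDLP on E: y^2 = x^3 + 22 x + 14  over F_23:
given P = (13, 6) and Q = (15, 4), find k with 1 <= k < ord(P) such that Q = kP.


Enumerate multiples of P until we hit Q = (15, 4):
  1P = (13, 6)
  2P = (20, 17)
  3P = (15, 4)
Match found at i = 3.

k = 3


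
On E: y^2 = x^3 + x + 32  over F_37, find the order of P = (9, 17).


Compute successive multiples of P until we hit O:
  1P = (9, 17)
  2P = (7, 30)
  3P = (17, 35)
  4P = (23, 7)
  5P = (4, 27)
  6P = (28, 21)
  7P = (27, 24)
  8P = (12, 25)
  ... (continuing to 19P)
  19P = O

ord(P) = 19


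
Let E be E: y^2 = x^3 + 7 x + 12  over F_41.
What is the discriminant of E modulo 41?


4 a^3 + 27 b^2 = 4*7^3 + 27*12^2 = 1372 + 3888 = 5260
Delta = -16 * (5260) = -84160
Delta mod 41 = 13

Delta = 13 (mod 41)


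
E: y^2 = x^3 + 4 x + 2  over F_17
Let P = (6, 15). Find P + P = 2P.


Doubling: s = (3 x1^2 + a) / (2 y1)
s = (3*6^2 + 4) / (2*15) mod 17 = 6
x3 = s^2 - 2 x1 mod 17 = 6^2 - 2*6 = 7
y3 = s (x1 - x3) - y1 mod 17 = 6 * (6 - 7) - 15 = 13

2P = (7, 13)


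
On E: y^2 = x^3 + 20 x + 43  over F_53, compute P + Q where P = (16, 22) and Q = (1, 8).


P != Q, so use the chord formula.
s = (y2 - y1) / (x2 - x1) = (39) / (38) mod 53 = 8
x3 = s^2 - x1 - x2 mod 53 = 8^2 - 16 - 1 = 47
y3 = s (x1 - x3) - y1 mod 53 = 8 * (16 - 47) - 22 = 48

P + Q = (47, 48)


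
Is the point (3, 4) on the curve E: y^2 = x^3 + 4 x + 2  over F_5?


Check whether y^2 = x^3 + 4 x + 2 (mod 5) for (x, y) = (3, 4).
LHS: y^2 = 4^2 mod 5 = 1
RHS: x^3 + 4 x + 2 = 3^3 + 4*3 + 2 mod 5 = 1
LHS = RHS

Yes, on the curve


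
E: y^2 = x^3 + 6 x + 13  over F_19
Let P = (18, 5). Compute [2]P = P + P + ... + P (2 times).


k = 2 = 10_2 (binary, LSB first: 01)
Double-and-add from P = (18, 5):
  bit 0 = 0: acc unchanged = O
  bit 1 = 1: acc = O + (3, 18) = (3, 18)

2P = (3, 18)


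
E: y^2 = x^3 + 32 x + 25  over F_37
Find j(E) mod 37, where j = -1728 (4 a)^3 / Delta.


Delta = -16(4 a^3 + 27 b^2) mod 37 = 34
-1728 * (4 a)^3 = -1728 * (4*32)^3 mod 37 = 23
j = 23 * 34^(-1) mod 37 = 17

j = 17 (mod 37)


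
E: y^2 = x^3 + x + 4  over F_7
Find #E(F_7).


For each x in F_7, count y with y^2 = x^3 + 1 x + 4 mod 7:
  x = 0: RHS = 4, y in [2, 5]  -> 2 point(s)
  x = 2: RHS = 0, y in [0]  -> 1 point(s)
  x = 4: RHS = 2, y in [3, 4]  -> 2 point(s)
  x = 5: RHS = 1, y in [1, 6]  -> 2 point(s)
  x = 6: RHS = 2, y in [3, 4]  -> 2 point(s)
Affine points: 9. Add the point at infinity: total = 10.

#E(F_7) = 10


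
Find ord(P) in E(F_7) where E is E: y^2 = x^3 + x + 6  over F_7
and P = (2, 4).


Compute successive multiples of P until we hit O:
  1P = (2, 4)
  2P = (4, 5)
  3P = (3, 6)
  4P = (6, 2)
  5P = (1, 6)
  6P = (1, 1)
  7P = (6, 5)
  8P = (3, 1)
  ... (continuing to 11P)
  11P = O

ord(P) = 11


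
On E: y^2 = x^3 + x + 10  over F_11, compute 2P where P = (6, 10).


Doubling: s = (3 x1^2 + a) / (2 y1)
s = (3*6^2 + 1) / (2*10) mod 11 = 6
x3 = s^2 - 2 x1 mod 11 = 6^2 - 2*6 = 2
y3 = s (x1 - x3) - y1 mod 11 = 6 * (6 - 2) - 10 = 3

2P = (2, 3)


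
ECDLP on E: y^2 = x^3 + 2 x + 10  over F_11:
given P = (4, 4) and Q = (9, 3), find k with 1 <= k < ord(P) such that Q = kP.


Enumerate multiples of P until we hit Q = (9, 3):
  1P = (4, 4)
  2P = (7, 2)
  3P = (9, 3)
Match found at i = 3.

k = 3


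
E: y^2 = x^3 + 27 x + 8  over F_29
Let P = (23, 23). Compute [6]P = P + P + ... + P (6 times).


k = 6 = 110_2 (binary, LSB first: 011)
Double-and-add from P = (23, 23):
  bit 0 = 0: acc unchanged = O
  bit 1 = 1: acc = O + (28, 26) = (28, 26)
  bit 2 = 1: acc = (28, 26) + (27, 27) = (4, 8)

6P = (4, 8)


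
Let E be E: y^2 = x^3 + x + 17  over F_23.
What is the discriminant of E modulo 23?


4 a^3 + 27 b^2 = 4*1^3 + 27*17^2 = 4 + 7803 = 7807
Delta = -16 * (7807) = -124912
Delta mod 23 = 1

Delta = 1 (mod 23)


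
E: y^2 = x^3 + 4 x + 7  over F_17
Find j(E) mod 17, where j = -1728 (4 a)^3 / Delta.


Delta = -16(4 a^3 + 27 b^2) mod 17 = 15
-1728 * (4 a)^3 = -1728 * (4*4)^3 mod 17 = 11
j = 11 * 15^(-1) mod 17 = 3

j = 3 (mod 17)


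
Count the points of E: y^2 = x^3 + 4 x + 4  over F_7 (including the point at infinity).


For each x in F_7, count y with y^2 = x^3 + 4 x + 4 mod 7:
  x = 0: RHS = 4, y in [2, 5]  -> 2 point(s)
  x = 1: RHS = 2, y in [3, 4]  -> 2 point(s)
  x = 3: RHS = 1, y in [1, 6]  -> 2 point(s)
  x = 4: RHS = 0, y in [0]  -> 1 point(s)
  x = 5: RHS = 2, y in [3, 4]  -> 2 point(s)
Affine points: 9. Add the point at infinity: total = 10.

#E(F_7) = 10


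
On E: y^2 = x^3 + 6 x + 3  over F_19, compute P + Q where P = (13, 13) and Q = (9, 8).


P != Q, so use the chord formula.
s = (y2 - y1) / (x2 - x1) = (14) / (15) mod 19 = 6
x3 = s^2 - x1 - x2 mod 19 = 6^2 - 13 - 9 = 14
y3 = s (x1 - x3) - y1 mod 19 = 6 * (13 - 14) - 13 = 0

P + Q = (14, 0)


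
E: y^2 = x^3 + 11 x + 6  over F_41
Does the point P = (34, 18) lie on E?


Check whether y^2 = x^3 + 11 x + 6 (mod 41) for (x, y) = (34, 18).
LHS: y^2 = 18^2 mod 41 = 37
RHS: x^3 + 11 x + 6 = 34^3 + 11*34 + 6 mod 41 = 37
LHS = RHS

Yes, on the curve


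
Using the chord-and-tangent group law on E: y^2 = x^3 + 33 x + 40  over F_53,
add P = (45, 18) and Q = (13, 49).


P != Q, so use the chord formula.
s = (y2 - y1) / (x2 - x1) = (31) / (21) mod 53 = 4
x3 = s^2 - x1 - x2 mod 53 = 4^2 - 45 - 13 = 11
y3 = s (x1 - x3) - y1 mod 53 = 4 * (45 - 11) - 18 = 12

P + Q = (11, 12)


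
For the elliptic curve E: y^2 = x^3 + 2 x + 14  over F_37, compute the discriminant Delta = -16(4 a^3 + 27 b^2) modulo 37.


4 a^3 + 27 b^2 = 4*2^3 + 27*14^2 = 32 + 5292 = 5324
Delta = -16 * (5324) = -85184
Delta mod 37 = 27

Delta = 27 (mod 37)


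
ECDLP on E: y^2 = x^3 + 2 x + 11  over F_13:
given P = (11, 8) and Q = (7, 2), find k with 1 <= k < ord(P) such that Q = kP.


Enumerate multiples of P until we hit Q = (7, 2):
  1P = (11, 8)
  2P = (7, 2)
Match found at i = 2.

k = 2


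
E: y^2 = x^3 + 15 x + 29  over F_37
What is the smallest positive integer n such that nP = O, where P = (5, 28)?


Compute successive multiples of P until we hit O:
  1P = (5, 28)
  2P = (15, 22)
  3P = (7, 25)
  4P = (18, 10)
  5P = (3, 29)
  6P = (20, 35)
  7P = (16, 31)
  8P = (28, 33)
  ... (continuing to 31P)
  31P = O

ord(P) = 31


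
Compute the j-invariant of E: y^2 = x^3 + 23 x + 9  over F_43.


Delta = -16(4 a^3 + 27 b^2) mod 43 = 9
-1728 * (4 a)^3 = -1728 * (4*23)^3 mod 43 = 35
j = 35 * 9^(-1) mod 43 = 23

j = 23 (mod 43)


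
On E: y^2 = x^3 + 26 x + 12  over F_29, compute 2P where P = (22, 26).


Doubling: s = (3 x1^2 + a) / (2 y1)
s = (3*22^2 + 26) / (2*26) mod 29 = 5
x3 = s^2 - 2 x1 mod 29 = 5^2 - 2*22 = 10
y3 = s (x1 - x3) - y1 mod 29 = 5 * (22 - 10) - 26 = 5

2P = (10, 5)


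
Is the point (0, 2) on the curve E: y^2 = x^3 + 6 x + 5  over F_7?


Check whether y^2 = x^3 + 6 x + 5 (mod 7) for (x, y) = (0, 2).
LHS: y^2 = 2^2 mod 7 = 4
RHS: x^3 + 6 x + 5 = 0^3 + 6*0 + 5 mod 7 = 5
LHS != RHS

No, not on the curve


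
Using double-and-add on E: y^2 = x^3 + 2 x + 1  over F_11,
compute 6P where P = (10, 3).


k = 6 = 110_2 (binary, LSB first: 011)
Double-and-add from P = (10, 3):
  bit 0 = 0: acc unchanged = O
  bit 1 = 1: acc = O + (3, 1) = (3, 1)
  bit 2 = 1: acc = (3, 1) + (9, 0) = (3, 10)

6P = (3, 10)


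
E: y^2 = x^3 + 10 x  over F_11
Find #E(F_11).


For each x in F_11, count y with y^2 = x^3 + 10 x + 0 mod 11:
  x = 0: RHS = 0, y in [0]  -> 1 point(s)
  x = 1: RHS = 0, y in [0]  -> 1 point(s)
  x = 4: RHS = 5, y in [4, 7]  -> 2 point(s)
  x = 6: RHS = 1, y in [1, 10]  -> 2 point(s)
  x = 8: RHS = 9, y in [3, 8]  -> 2 point(s)
  x = 9: RHS = 5, y in [4, 7]  -> 2 point(s)
  x = 10: RHS = 0, y in [0]  -> 1 point(s)
Affine points: 11. Add the point at infinity: total = 12.

#E(F_11) = 12


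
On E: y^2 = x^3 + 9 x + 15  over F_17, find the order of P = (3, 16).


Compute successive multiples of P until we hit O:
  1P = (3, 16)
  2P = (12, 10)
  3P = (10, 0)
  4P = (12, 7)
  5P = (3, 1)
  6P = O

ord(P) = 6


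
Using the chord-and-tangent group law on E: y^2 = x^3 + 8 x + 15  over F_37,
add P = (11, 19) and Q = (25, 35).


P != Q, so use the chord formula.
s = (y2 - y1) / (x2 - x1) = (16) / (14) mod 37 = 17
x3 = s^2 - x1 - x2 mod 37 = 17^2 - 11 - 25 = 31
y3 = s (x1 - x3) - y1 mod 37 = 17 * (11 - 31) - 19 = 11

P + Q = (31, 11)


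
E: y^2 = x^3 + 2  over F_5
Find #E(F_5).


For each x in F_5, count y with y^2 = x^3 + 0 x + 2 mod 5:
  x = 2: RHS = 0, y in [0]  -> 1 point(s)
  x = 3: RHS = 4, y in [2, 3]  -> 2 point(s)
  x = 4: RHS = 1, y in [1, 4]  -> 2 point(s)
Affine points: 5. Add the point at infinity: total = 6.

#E(F_5) = 6


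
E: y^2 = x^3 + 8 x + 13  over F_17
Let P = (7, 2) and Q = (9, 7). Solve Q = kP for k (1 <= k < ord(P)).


Enumerate multiples of P until we hit Q = (9, 7):
  1P = (7, 2)
  2P = (16, 2)
  3P = (11, 15)
  4P = (0, 8)
  5P = (9, 7)
Match found at i = 5.

k = 5


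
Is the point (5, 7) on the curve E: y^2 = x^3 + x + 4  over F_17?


Check whether y^2 = x^3 + 1 x + 4 (mod 17) for (x, y) = (5, 7).
LHS: y^2 = 7^2 mod 17 = 15
RHS: x^3 + 1 x + 4 = 5^3 + 1*5 + 4 mod 17 = 15
LHS = RHS

Yes, on the curve


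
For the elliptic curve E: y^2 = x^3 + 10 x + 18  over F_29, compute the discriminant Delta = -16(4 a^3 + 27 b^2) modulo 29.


4 a^3 + 27 b^2 = 4*10^3 + 27*18^2 = 4000 + 8748 = 12748
Delta = -16 * (12748) = -203968
Delta mod 29 = 18

Delta = 18 (mod 29)


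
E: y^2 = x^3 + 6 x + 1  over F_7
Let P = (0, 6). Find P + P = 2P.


Doubling: s = (3 x1^2 + a) / (2 y1)
s = (3*0^2 + 6) / (2*6) mod 7 = 4
x3 = s^2 - 2 x1 mod 7 = 4^2 - 2*0 = 2
y3 = s (x1 - x3) - y1 mod 7 = 4 * (0 - 2) - 6 = 0

2P = (2, 0)


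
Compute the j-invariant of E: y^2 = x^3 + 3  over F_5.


Delta = -16(4 a^3 + 27 b^2) mod 5 = 2
-1728 * (4 a)^3 = -1728 * (4*0)^3 mod 5 = 0
j = 0 * 2^(-1) mod 5 = 0

j = 0 (mod 5)


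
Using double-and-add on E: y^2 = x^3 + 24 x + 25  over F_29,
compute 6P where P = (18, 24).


k = 6 = 110_2 (binary, LSB first: 011)
Double-and-add from P = (18, 24):
  bit 0 = 0: acc unchanged = O
  bit 1 = 1: acc = O + (23, 10) = (23, 10)
  bit 2 = 1: acc = (23, 10) + (8, 2) = (22, 6)

6P = (22, 6)


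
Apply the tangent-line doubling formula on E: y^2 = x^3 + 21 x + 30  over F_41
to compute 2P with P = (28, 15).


Doubling: s = (3 x1^2 + a) / (2 y1)
s = (3*28^2 + 21) / (2*15) mod 41 = 34
x3 = s^2 - 2 x1 mod 41 = 34^2 - 2*28 = 34
y3 = s (x1 - x3) - y1 mod 41 = 34 * (28 - 34) - 15 = 27

2P = (34, 27)


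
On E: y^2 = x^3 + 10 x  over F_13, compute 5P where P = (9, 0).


k = 5 = 101_2 (binary, LSB first: 101)
Double-and-add from P = (9, 0):
  bit 0 = 1: acc = O + (9, 0) = (9, 0)
  bit 1 = 0: acc unchanged = (9, 0)
  bit 2 = 1: acc = (9, 0) + O = (9, 0)

5P = (9, 0)


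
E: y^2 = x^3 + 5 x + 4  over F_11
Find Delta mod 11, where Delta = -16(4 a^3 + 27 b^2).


4 a^3 + 27 b^2 = 4*5^3 + 27*4^2 = 500 + 432 = 932
Delta = -16 * (932) = -14912
Delta mod 11 = 4

Delta = 4 (mod 11)


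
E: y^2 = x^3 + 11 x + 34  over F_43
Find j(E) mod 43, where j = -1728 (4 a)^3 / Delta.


Delta = -16(4 a^3 + 27 b^2) mod 43 = 9
-1728 * (4 a)^3 = -1728 * (4*11)^3 mod 43 = 35
j = 35 * 9^(-1) mod 43 = 23

j = 23 (mod 43)


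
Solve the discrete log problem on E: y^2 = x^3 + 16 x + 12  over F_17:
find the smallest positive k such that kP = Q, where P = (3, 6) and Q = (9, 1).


Enumerate multiples of P until we hit Q = (9, 1):
  1P = (3, 6)
  2P = (2, 16)
  3P = (10, 13)
  4P = (5, 9)
  5P = (7, 5)
  6P = (6, 16)
  7P = (4, 2)
  8P = (9, 1)
Match found at i = 8.

k = 8


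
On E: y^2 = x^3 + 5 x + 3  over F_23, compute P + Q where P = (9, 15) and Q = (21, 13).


P != Q, so use the chord formula.
s = (y2 - y1) / (x2 - x1) = (21) / (12) mod 23 = 19
x3 = s^2 - x1 - x2 mod 23 = 19^2 - 9 - 21 = 9
y3 = s (x1 - x3) - y1 mod 23 = 19 * (9 - 9) - 15 = 8

P + Q = (9, 8)


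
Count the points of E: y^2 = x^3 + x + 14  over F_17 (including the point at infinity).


For each x in F_17, count y with y^2 = x^3 + 1 x + 14 mod 17:
  x = 1: RHS = 16, y in [4, 13]  -> 2 point(s)
  x = 5: RHS = 8, y in [5, 12]  -> 2 point(s)
  x = 6: RHS = 15, y in [7, 10]  -> 2 point(s)
  x = 9: RHS = 4, y in [2, 15]  -> 2 point(s)
  x = 10: RHS = 4, y in [2, 15]  -> 2 point(s)
  x = 11: RHS = 13, y in [8, 9]  -> 2 point(s)
  x = 14: RHS = 1, y in [1, 16]  -> 2 point(s)
  x = 15: RHS = 4, y in [2, 15]  -> 2 point(s)
Affine points: 16. Add the point at infinity: total = 17.

#E(F_17) = 17


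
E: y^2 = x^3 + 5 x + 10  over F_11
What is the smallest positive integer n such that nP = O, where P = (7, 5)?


Compute successive multiples of P until we hit O:
  1P = (7, 5)
  2P = (1, 7)
  3P = (8, 10)
  4P = (10, 2)
  5P = (6, 5)
  6P = (9, 6)
  7P = (9, 5)
  8P = (6, 6)
  ... (continuing to 13P)
  13P = O

ord(P) = 13


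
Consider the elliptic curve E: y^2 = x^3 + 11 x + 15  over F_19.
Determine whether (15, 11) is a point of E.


Check whether y^2 = x^3 + 11 x + 15 (mod 19) for (x, y) = (15, 11).
LHS: y^2 = 11^2 mod 19 = 7
RHS: x^3 + 11 x + 15 = 15^3 + 11*15 + 15 mod 19 = 2
LHS != RHS

No, not on the curve


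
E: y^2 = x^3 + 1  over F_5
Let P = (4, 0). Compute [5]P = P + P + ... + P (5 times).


k = 5 = 101_2 (binary, LSB first: 101)
Double-and-add from P = (4, 0):
  bit 0 = 1: acc = O + (4, 0) = (4, 0)
  bit 1 = 0: acc unchanged = (4, 0)
  bit 2 = 1: acc = (4, 0) + O = (4, 0)

5P = (4, 0)


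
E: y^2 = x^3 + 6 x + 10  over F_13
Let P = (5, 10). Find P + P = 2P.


Doubling: s = (3 x1^2 + a) / (2 y1)
s = (3*5^2 + 6) / (2*10) mod 13 = 6
x3 = s^2 - 2 x1 mod 13 = 6^2 - 2*5 = 0
y3 = s (x1 - x3) - y1 mod 13 = 6 * (5 - 0) - 10 = 7

2P = (0, 7)


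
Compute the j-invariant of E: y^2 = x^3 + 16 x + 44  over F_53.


Delta = -16(4 a^3 + 27 b^2) mod 53 = 35
-1728 * (4 a)^3 = -1728 * (4*16)^3 mod 53 = 20
j = 20 * 35^(-1) mod 53 = 46

j = 46 (mod 53)


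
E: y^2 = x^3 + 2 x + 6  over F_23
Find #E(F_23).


For each x in F_23, count y with y^2 = x^3 + 2 x + 6 mod 23:
  x = 0: RHS = 6, y in [11, 12]  -> 2 point(s)
  x = 1: RHS = 9, y in [3, 20]  -> 2 point(s)
  x = 2: RHS = 18, y in [8, 15]  -> 2 point(s)
  x = 3: RHS = 16, y in [4, 19]  -> 2 point(s)
  x = 4: RHS = 9, y in [3, 20]  -> 2 point(s)
  x = 5: RHS = 3, y in [7, 16]  -> 2 point(s)
  x = 6: RHS = 4, y in [2, 21]  -> 2 point(s)
  x = 7: RHS = 18, y in [8, 15]  -> 2 point(s)
  x = 11: RHS = 2, y in [5, 18]  -> 2 point(s)
  x = 14: RHS = 18, y in [8, 15]  -> 2 point(s)
  x = 17: RHS = 8, y in [10, 13]  -> 2 point(s)
  x = 18: RHS = 9, y in [3, 20]  -> 2 point(s)
  x = 19: RHS = 3, y in [7, 16]  -> 2 point(s)
  x = 22: RHS = 3, y in [7, 16]  -> 2 point(s)
Affine points: 28. Add the point at infinity: total = 29.

#E(F_23) = 29


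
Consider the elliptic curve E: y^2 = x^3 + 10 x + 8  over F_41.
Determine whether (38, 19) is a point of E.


Check whether y^2 = x^3 + 10 x + 8 (mod 41) for (x, y) = (38, 19).
LHS: y^2 = 19^2 mod 41 = 33
RHS: x^3 + 10 x + 8 = 38^3 + 10*38 + 8 mod 41 = 33
LHS = RHS

Yes, on the curve


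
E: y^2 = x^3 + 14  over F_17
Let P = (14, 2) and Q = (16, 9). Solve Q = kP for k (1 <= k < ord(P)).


Enumerate multiples of P until we hit Q = (16, 9):
  1P = (14, 2)
  2P = (8, 13)
  3P = (13, 16)
  4P = (16, 9)
Match found at i = 4.

k = 4


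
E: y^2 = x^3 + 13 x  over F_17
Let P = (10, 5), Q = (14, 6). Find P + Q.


P != Q, so use the chord formula.
s = (y2 - y1) / (x2 - x1) = (1) / (4) mod 17 = 13
x3 = s^2 - x1 - x2 mod 17 = 13^2 - 10 - 14 = 9
y3 = s (x1 - x3) - y1 mod 17 = 13 * (10 - 9) - 5 = 8

P + Q = (9, 8)


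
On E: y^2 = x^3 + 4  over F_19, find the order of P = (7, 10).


Compute successive multiples of P until we hit O:
  1P = (7, 10)
  2P = (11, 10)
  3P = (1, 9)
  4P = (1, 10)
  5P = (11, 9)
  6P = (7, 9)
  7P = O

ord(P) = 7


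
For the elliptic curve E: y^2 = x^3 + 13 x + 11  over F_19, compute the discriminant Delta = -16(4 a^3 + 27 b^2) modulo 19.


4 a^3 + 27 b^2 = 4*13^3 + 27*11^2 = 8788 + 3267 = 12055
Delta = -16 * (12055) = -192880
Delta mod 19 = 8

Delta = 8 (mod 19)


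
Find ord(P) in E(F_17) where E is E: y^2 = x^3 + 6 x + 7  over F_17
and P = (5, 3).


Compute successive multiples of P until we hit O:
  1P = (5, 3)
  2P = (15, 15)
  3P = (10, 8)
  4P = (3, 16)
  5P = (13, 15)
  6P = (14, 9)
  7P = (6, 2)
  8P = (7, 16)
  ... (continuing to 20P)
  20P = O

ord(P) = 20


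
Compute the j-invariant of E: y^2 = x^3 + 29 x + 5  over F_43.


Delta = -16(4 a^3 + 27 b^2) mod 43 = 40
-1728 * (4 a)^3 = -1728 * (4*29)^3 mod 43 = 32
j = 32 * 40^(-1) mod 43 = 18

j = 18 (mod 43)


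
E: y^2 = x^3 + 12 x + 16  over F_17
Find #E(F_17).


For each x in F_17, count y with y^2 = x^3 + 12 x + 16 mod 17:
  x = 0: RHS = 16, y in [4, 13]  -> 2 point(s)
  x = 4: RHS = 9, y in [3, 14]  -> 2 point(s)
  x = 6: RHS = 15, y in [7, 10]  -> 2 point(s)
  x = 7: RHS = 1, y in [1, 16]  -> 2 point(s)
  x = 11: RHS = 0, y in [0]  -> 1 point(s)
  x = 12: RHS = 1, y in [1, 16]  -> 2 point(s)
  x = 14: RHS = 4, y in [2, 15]  -> 2 point(s)
  x = 15: RHS = 1, y in [1, 16]  -> 2 point(s)
Affine points: 15. Add the point at infinity: total = 16.

#E(F_17) = 16


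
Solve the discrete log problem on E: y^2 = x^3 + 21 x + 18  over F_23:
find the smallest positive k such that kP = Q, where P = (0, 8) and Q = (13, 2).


Enumerate multiples of P until we hit Q = (13, 2):
  1P = (0, 8)
  2P = (9, 19)
  3P = (3, 19)
  4P = (13, 21)
  5P = (11, 4)
  6P = (7, 5)
  7P = (19, 10)
  8P = (10, 20)
  9P = (8, 10)
  10P = (5, 8)
  11P = (18, 15)
  12P = (18, 8)
  13P = (5, 15)
  14P = (8, 13)
  15P = (10, 3)
  16P = (19, 13)
  17P = (7, 18)
  18P = (11, 19)
  19P = (13, 2)
Match found at i = 19.

k = 19


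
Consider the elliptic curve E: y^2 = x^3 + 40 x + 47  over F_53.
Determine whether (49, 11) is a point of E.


Check whether y^2 = x^3 + 40 x + 47 (mod 53) for (x, y) = (49, 11).
LHS: y^2 = 11^2 mod 53 = 15
RHS: x^3 + 40 x + 47 = 49^3 + 40*49 + 47 mod 53 = 35
LHS != RHS

No, not on the curve


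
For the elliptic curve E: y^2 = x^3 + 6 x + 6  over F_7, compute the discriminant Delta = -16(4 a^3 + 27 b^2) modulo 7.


4 a^3 + 27 b^2 = 4*6^3 + 27*6^2 = 864 + 972 = 1836
Delta = -16 * (1836) = -29376
Delta mod 7 = 3

Delta = 3 (mod 7)


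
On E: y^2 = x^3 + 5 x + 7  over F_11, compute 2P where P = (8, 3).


Doubling: s = (3 x1^2 + a) / (2 y1)
s = (3*8^2 + 5) / (2*3) mod 11 = 9
x3 = s^2 - 2 x1 mod 11 = 9^2 - 2*8 = 10
y3 = s (x1 - x3) - y1 mod 11 = 9 * (8 - 10) - 3 = 1

2P = (10, 1)


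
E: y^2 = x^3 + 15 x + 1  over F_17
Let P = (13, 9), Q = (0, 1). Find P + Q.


P != Q, so use the chord formula.
s = (y2 - y1) / (x2 - x1) = (9) / (4) mod 17 = 15
x3 = s^2 - x1 - x2 mod 17 = 15^2 - 13 - 0 = 8
y3 = s (x1 - x3) - y1 mod 17 = 15 * (13 - 8) - 9 = 15

P + Q = (8, 15)


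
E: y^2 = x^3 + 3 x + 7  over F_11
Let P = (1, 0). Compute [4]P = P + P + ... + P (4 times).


k = 4 = 100_2 (binary, LSB first: 001)
Double-and-add from P = (1, 0):
  bit 0 = 0: acc unchanged = O
  bit 1 = 0: acc unchanged = O
  bit 2 = 1: acc = O + O = O

4P = O


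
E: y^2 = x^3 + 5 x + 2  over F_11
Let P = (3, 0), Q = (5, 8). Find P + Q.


P != Q, so use the chord formula.
s = (y2 - y1) / (x2 - x1) = (8) / (2) mod 11 = 4
x3 = s^2 - x1 - x2 mod 11 = 4^2 - 3 - 5 = 8
y3 = s (x1 - x3) - y1 mod 11 = 4 * (3 - 8) - 0 = 2

P + Q = (8, 2)


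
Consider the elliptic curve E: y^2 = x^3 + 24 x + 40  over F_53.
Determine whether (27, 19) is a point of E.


Check whether y^2 = x^3 + 24 x + 40 (mod 53) for (x, y) = (27, 19).
LHS: y^2 = 19^2 mod 53 = 43
RHS: x^3 + 24 x + 40 = 27^3 + 24*27 + 40 mod 53 = 19
LHS != RHS

No, not on the curve


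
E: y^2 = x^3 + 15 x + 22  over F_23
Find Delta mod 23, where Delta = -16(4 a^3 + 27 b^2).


4 a^3 + 27 b^2 = 4*15^3 + 27*22^2 = 13500 + 13068 = 26568
Delta = -16 * (26568) = -425088
Delta mod 23 = 21

Delta = 21 (mod 23)


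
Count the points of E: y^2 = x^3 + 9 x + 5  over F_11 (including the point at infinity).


For each x in F_11, count y with y^2 = x^3 + 9 x + 5 mod 11:
  x = 0: RHS = 5, y in [4, 7]  -> 2 point(s)
  x = 1: RHS = 4, y in [2, 9]  -> 2 point(s)
  x = 2: RHS = 9, y in [3, 8]  -> 2 point(s)
  x = 3: RHS = 4, y in [2, 9]  -> 2 point(s)
  x = 6: RHS = 0, y in [0]  -> 1 point(s)
  x = 7: RHS = 4, y in [2, 9]  -> 2 point(s)
  x = 9: RHS = 1, y in [1, 10]  -> 2 point(s)
Affine points: 13. Add the point at infinity: total = 14.

#E(F_11) = 14


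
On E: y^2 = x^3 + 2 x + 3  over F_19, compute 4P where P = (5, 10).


k = 4 = 100_2 (binary, LSB first: 001)
Double-and-add from P = (5, 10):
  bit 0 = 0: acc unchanged = O
  bit 1 = 0: acc unchanged = O
  bit 2 = 1: acc = O + (5, 9) = (5, 9)

4P = (5, 9)


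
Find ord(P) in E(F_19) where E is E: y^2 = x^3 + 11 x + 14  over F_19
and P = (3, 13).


Compute successive multiples of P until we hit O:
  1P = (3, 13)
  2P = (13, 6)
  3P = (9, 14)
  4P = (16, 7)
  5P = (1, 8)
  6P = (7, 15)
  7P = (14, 10)
  8P = (6, 12)
  ... (continuing to 25P)
  25P = O

ord(P) = 25


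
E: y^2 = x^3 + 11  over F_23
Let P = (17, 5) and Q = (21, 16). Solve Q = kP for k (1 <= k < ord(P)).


Enumerate multiples of P until we hit Q = (21, 16):
  1P = (17, 5)
  2P = (21, 7)
  3P = (14, 8)
  4P = (16, 17)
  5P = (19, 19)
  6P = (13, 0)
  7P = (19, 4)
  8P = (16, 6)
  9P = (14, 15)
  10P = (21, 16)
Match found at i = 10.

k = 10


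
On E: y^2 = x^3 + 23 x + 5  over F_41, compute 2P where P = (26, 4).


Doubling: s = (3 x1^2 + a) / (2 y1)
s = (3*26^2 + 23) / (2*4) mod 41 = 36
x3 = s^2 - 2 x1 mod 41 = 36^2 - 2*26 = 14
y3 = s (x1 - x3) - y1 mod 41 = 36 * (26 - 14) - 4 = 18

2P = (14, 18)


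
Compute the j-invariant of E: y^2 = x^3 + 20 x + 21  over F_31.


Delta = -16(4 a^3 + 27 b^2) mod 31 = 10
-1728 * (4 a)^3 = -1728 * (4*20)^3 mod 31 = 1
j = 1 * 10^(-1) mod 31 = 28

j = 28 (mod 31)


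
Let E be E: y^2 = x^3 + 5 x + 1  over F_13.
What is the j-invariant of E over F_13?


Delta = -16(4 a^3 + 27 b^2) mod 13 = 5
-1728 * (4 a)^3 = -1728 * (4*5)^3 mod 13 = 5
j = 5 * 5^(-1) mod 13 = 1

j = 1 (mod 13)


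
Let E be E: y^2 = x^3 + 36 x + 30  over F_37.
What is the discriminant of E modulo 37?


4 a^3 + 27 b^2 = 4*36^3 + 27*30^2 = 186624 + 24300 = 210924
Delta = -16 * (210924) = -3374784
Delta mod 37 = 23

Delta = 23 (mod 37)


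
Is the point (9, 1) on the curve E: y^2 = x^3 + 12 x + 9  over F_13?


Check whether y^2 = x^3 + 12 x + 9 (mod 13) for (x, y) = (9, 1).
LHS: y^2 = 1^2 mod 13 = 1
RHS: x^3 + 12 x + 9 = 9^3 + 12*9 + 9 mod 13 = 1
LHS = RHS

Yes, on the curve


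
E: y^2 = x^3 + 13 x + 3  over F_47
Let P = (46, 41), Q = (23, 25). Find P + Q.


P != Q, so use the chord formula.
s = (y2 - y1) / (x2 - x1) = (31) / (24) mod 47 = 15
x3 = s^2 - x1 - x2 mod 47 = 15^2 - 46 - 23 = 15
y3 = s (x1 - x3) - y1 mod 47 = 15 * (46 - 15) - 41 = 1

P + Q = (15, 1)


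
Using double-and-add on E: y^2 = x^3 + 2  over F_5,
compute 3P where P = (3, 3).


k = 3 = 11_2 (binary, LSB first: 11)
Double-and-add from P = (3, 3):
  bit 0 = 1: acc = O + (3, 3) = (3, 3)
  bit 1 = 1: acc = (3, 3) + (3, 2) = O

3P = O


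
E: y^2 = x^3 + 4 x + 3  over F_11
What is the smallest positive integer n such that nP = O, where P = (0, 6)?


Compute successive multiples of P until we hit O:
  1P = (0, 6)
  2P = (5, 7)
  3P = (10, 3)
  4P = (10, 8)
  5P = (5, 4)
  6P = (0, 5)
  7P = O

ord(P) = 7


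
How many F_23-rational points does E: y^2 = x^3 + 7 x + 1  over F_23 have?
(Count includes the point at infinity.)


For each x in F_23, count y with y^2 = x^3 + 7 x + 1 mod 23:
  x = 0: RHS = 1, y in [1, 22]  -> 2 point(s)
  x = 1: RHS = 9, y in [3, 20]  -> 2 point(s)
  x = 2: RHS = 0, y in [0]  -> 1 point(s)
  x = 3: RHS = 3, y in [7, 16]  -> 2 point(s)
  x = 4: RHS = 1, y in [1, 22]  -> 2 point(s)
  x = 5: RHS = 0, y in [0]  -> 1 point(s)
  x = 6: RHS = 6, y in [11, 12]  -> 2 point(s)
  x = 7: RHS = 2, y in [5, 18]  -> 2 point(s)
  x = 10: RHS = 13, y in [6, 17]  -> 2 point(s)
  x = 11: RHS = 6, y in [11, 12]  -> 2 point(s)
  x = 13: RHS = 12, y in [9, 14]  -> 2 point(s)
  x = 15: RHS = 8, y in [10, 13]  -> 2 point(s)
  x = 16: RHS = 0, y in [0]  -> 1 point(s)
  x = 18: RHS = 2, y in [5, 18]  -> 2 point(s)
  x = 19: RHS = 1, y in [1, 22]  -> 2 point(s)
  x = 21: RHS = 2, y in [5, 18]  -> 2 point(s)
  x = 22: RHS = 16, y in [4, 19]  -> 2 point(s)
Affine points: 31. Add the point at infinity: total = 32.

#E(F_23) = 32


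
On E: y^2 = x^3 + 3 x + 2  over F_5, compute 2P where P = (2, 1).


Doubling: s = (3 x1^2 + a) / (2 y1)
s = (3*2^2 + 3) / (2*1) mod 5 = 0
x3 = s^2 - 2 x1 mod 5 = 0^2 - 2*2 = 1
y3 = s (x1 - x3) - y1 mod 5 = 0 * (2 - 1) - 1 = 4

2P = (1, 4)


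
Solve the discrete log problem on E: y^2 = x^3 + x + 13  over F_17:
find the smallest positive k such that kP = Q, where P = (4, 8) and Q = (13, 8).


Enumerate multiples of P until we hit Q = (13, 8):
  1P = (4, 8)
  2P = (13, 8)
Match found at i = 2.

k = 2


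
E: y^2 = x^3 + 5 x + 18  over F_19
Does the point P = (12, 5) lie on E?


Check whether y^2 = x^3 + 5 x + 18 (mod 19) for (x, y) = (12, 5).
LHS: y^2 = 5^2 mod 19 = 6
RHS: x^3 + 5 x + 18 = 12^3 + 5*12 + 18 mod 19 = 1
LHS != RHS

No, not on the curve


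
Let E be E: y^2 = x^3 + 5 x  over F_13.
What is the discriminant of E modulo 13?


4 a^3 + 27 b^2 = 4*5^3 + 27*0^2 = 500 + 0 = 500
Delta = -16 * (500) = -8000
Delta mod 13 = 8

Delta = 8 (mod 13)


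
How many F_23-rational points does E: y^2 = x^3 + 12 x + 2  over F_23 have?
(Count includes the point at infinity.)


For each x in F_23, count y with y^2 = x^3 + 12 x + 2 mod 23:
  x = 0: RHS = 2, y in [5, 18]  -> 2 point(s)
  x = 5: RHS = 3, y in [7, 16]  -> 2 point(s)
  x = 8: RHS = 12, y in [9, 14]  -> 2 point(s)
  x = 10: RHS = 18, y in [8, 15]  -> 2 point(s)
  x = 11: RHS = 16, y in [4, 19]  -> 2 point(s)
  x = 13: RHS = 9, y in [3, 20]  -> 2 point(s)
  x = 14: RHS = 16, y in [4, 19]  -> 2 point(s)
  x = 16: RHS = 12, y in [9, 14]  -> 2 point(s)
  x = 17: RHS = 13, y in [6, 17]  -> 2 point(s)
  x = 18: RHS = 1, y in [1, 22]  -> 2 point(s)
  x = 20: RHS = 8, y in [10, 13]  -> 2 point(s)
  x = 21: RHS = 16, y in [4, 19]  -> 2 point(s)
  x = 22: RHS = 12, y in [9, 14]  -> 2 point(s)
Affine points: 26. Add the point at infinity: total = 27.

#E(F_23) = 27


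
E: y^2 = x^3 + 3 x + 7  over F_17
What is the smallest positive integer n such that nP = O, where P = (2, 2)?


Compute successive multiples of P until we hit O:
  1P = (2, 2)
  2P = (9, 10)
  3P = (8, 13)
  4P = (8, 4)
  5P = (9, 7)
  6P = (2, 15)
  7P = O

ord(P) = 7


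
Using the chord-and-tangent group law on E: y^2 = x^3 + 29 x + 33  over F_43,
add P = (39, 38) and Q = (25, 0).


P != Q, so use the chord formula.
s = (y2 - y1) / (x2 - x1) = (5) / (29) mod 43 = 15
x3 = s^2 - x1 - x2 mod 43 = 15^2 - 39 - 25 = 32
y3 = s (x1 - x3) - y1 mod 43 = 15 * (39 - 32) - 38 = 24

P + Q = (32, 24)


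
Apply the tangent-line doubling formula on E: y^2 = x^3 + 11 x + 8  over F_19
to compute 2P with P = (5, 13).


Doubling: s = (3 x1^2 + a) / (2 y1)
s = (3*5^2 + 11) / (2*13) mod 19 = 15
x3 = s^2 - 2 x1 mod 19 = 15^2 - 2*5 = 6
y3 = s (x1 - x3) - y1 mod 19 = 15 * (5 - 6) - 13 = 10

2P = (6, 10)


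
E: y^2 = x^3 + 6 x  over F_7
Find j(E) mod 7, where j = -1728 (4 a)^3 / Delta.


Delta = -16(4 a^3 + 27 b^2) mod 7 = 1
-1728 * (4 a)^3 = -1728 * (4*6)^3 mod 7 = 6
j = 6 * 1^(-1) mod 7 = 6

j = 6 (mod 7)


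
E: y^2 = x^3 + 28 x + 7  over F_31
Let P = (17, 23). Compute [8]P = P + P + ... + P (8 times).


k = 8 = 1000_2 (binary, LSB first: 0001)
Double-and-add from P = (17, 23):
  bit 0 = 0: acc unchanged = O
  bit 1 = 0: acc unchanged = O
  bit 2 = 0: acc unchanged = O
  bit 3 = 1: acc = O + (6, 22) = (6, 22)

8P = (6, 22)


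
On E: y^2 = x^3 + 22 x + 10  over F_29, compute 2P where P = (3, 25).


Doubling: s = (3 x1^2 + a) / (2 y1)
s = (3*3^2 + 22) / (2*25) mod 29 = 12
x3 = s^2 - 2 x1 mod 29 = 12^2 - 2*3 = 22
y3 = s (x1 - x3) - y1 mod 29 = 12 * (3 - 22) - 25 = 8

2P = (22, 8)


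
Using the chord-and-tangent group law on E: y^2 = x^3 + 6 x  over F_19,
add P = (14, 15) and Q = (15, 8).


P != Q, so use the chord formula.
s = (y2 - y1) / (x2 - x1) = (12) / (1) mod 19 = 12
x3 = s^2 - x1 - x2 mod 19 = 12^2 - 14 - 15 = 1
y3 = s (x1 - x3) - y1 mod 19 = 12 * (14 - 1) - 15 = 8

P + Q = (1, 8)
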